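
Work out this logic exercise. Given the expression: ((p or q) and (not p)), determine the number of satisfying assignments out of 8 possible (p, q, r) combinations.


Check all 8 assignments:
p=0, q=0, r=0: 0
p=0, q=0, r=1: 0
p=0, q=1, r=0: 1
p=0, q=1, r=1: 1
p=1, q=0, r=0: 0
p=1, q=0, r=1: 0
p=1, q=1, r=0: 0
p=1, q=1, r=1: 0
Count of True = 2

2


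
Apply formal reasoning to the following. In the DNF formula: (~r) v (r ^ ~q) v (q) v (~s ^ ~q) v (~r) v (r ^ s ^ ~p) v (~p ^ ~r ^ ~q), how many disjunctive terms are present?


A DNF formula is a disjunction of terms (conjunctions).
Terms are separated by v.
Counting the disjuncts: 7 terms.

7


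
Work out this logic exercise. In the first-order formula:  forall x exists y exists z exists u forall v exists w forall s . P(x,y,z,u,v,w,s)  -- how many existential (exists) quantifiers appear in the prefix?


Quantifier prefix: forall x exists y exists z exists u forall v exists w forall s
Mark each quantifier type:
  U E E E U E U
Universal count = 3, Existential count = 4
Asked for existential (exists) quantifiers: 4

4


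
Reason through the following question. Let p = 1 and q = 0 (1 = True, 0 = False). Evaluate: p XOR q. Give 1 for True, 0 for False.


p = 1, q = 0
Operation: p XOR q
Evaluate: 1 XOR 0 = 1

1


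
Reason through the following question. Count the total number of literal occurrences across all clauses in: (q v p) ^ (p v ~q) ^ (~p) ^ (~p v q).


Counting literals in each clause:
Clause 1: 2 literal(s)
Clause 2: 2 literal(s)
Clause 3: 1 literal(s)
Clause 4: 2 literal(s)
Total = 7

7


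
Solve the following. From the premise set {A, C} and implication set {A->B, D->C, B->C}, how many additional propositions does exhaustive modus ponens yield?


Initial facts: {A, C}
Apply modus ponens to closure:
  A and A->B  =>  B
Final known: {A, B, C}
New propositions: {B}
Count = 1

1


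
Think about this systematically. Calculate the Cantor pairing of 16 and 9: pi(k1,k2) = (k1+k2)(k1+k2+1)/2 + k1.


k1 + k2 = 25
(k1+k2)(k1+k2+1)/2 = 25 * 26 / 2 = 325
pi = 325 + 16 = 341

341


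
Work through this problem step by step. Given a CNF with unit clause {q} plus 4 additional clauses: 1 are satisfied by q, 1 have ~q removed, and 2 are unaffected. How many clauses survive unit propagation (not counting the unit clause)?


Satisfied (removed): 1
Shortened (remain): 1
Unchanged (remain): 2
Remaining = 1 + 2 = 3

3


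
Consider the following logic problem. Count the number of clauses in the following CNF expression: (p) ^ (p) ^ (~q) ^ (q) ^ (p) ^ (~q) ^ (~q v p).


A CNF formula is a conjunction of clauses.
Clauses are separated by ^.
Counting the conjuncts: 7 clauses.

7


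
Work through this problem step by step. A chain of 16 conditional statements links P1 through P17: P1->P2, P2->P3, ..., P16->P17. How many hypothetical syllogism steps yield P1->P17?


With 16 implications in a chain connecting 17 propositions:
P1->P2, P2->P3, ..., P16->P17
Steps needed = (number of implications) - 1 = 16 - 1 = 15

15


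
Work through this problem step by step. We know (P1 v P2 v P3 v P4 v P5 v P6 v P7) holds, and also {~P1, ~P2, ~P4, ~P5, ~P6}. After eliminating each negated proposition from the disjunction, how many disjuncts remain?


Original disjuncts (7): P1, P2, P3, P4, P5, P6, P7
Negated (eliminate): ~P1, ~P2, ~P4, ~P5, ~P6
Remaining disjuncts: P3, P7
Count = 7 - 5 = 2

2


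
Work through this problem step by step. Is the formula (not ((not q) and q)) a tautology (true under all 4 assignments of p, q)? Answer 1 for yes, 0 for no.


Check all 4 assignments:
p=0, q=0: 1
p=0, q=1: 1
p=1, q=0: 1
p=1, q=1: 1
Satisfying count = 4/4.
Tautology iff count = 4: yes.

1


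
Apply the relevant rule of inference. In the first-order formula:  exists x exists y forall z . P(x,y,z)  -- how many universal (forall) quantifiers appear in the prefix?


Quantifier prefix: exists x exists y forall z
Mark each quantifier type:
  E E U
Universal count = 1, Existential count = 2
Asked for universal (forall) quantifiers: 1

1


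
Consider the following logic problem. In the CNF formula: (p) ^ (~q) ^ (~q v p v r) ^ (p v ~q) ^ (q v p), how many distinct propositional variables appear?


Identify each variable that appears in the formula.
Variables found: p, q, r
Count = 3

3


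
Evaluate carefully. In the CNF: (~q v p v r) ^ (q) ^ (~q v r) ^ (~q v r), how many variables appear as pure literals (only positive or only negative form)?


Check each variable for pure literal status:
p: pure positive
q: mixed (not pure)
r: pure positive
Pure literal count = 2

2


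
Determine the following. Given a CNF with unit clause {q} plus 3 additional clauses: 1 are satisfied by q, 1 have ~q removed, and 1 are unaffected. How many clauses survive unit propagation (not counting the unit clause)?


Satisfied (removed): 1
Shortened (remain): 1
Unchanged (remain): 1
Remaining = 1 + 1 = 2

2


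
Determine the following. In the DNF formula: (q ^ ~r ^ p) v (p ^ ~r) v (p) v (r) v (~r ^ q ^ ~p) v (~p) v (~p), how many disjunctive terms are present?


A DNF formula is a disjunction of terms (conjunctions).
Terms are separated by v.
Counting the disjuncts: 7 terms.

7


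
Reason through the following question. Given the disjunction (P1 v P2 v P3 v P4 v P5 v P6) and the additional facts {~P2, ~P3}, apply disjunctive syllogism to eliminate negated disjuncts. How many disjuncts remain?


Original disjuncts (6): P1, P2, P3, P4, P5, P6
Negated (eliminate): ~P2, ~P3
Remaining disjuncts: P1, P4, P5, P6
Count = 6 - 2 = 4

4


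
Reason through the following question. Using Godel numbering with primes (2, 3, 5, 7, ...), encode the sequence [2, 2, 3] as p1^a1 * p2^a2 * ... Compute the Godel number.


Encode each element as an exponent of the corresponding prime:
  2^2 = 4
  3^2 = 9
  5^3 = 125
Product = 4 * 9 * 125 = 4500

4500


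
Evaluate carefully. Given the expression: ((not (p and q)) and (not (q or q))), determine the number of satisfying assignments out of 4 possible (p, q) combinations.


Check all 4 assignments:
p=0, q=0: 1
p=0, q=1: 0
p=1, q=0: 1
p=1, q=1: 0
Count of True = 2

2


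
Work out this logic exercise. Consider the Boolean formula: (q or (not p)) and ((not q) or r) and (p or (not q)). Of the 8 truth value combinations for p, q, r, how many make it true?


Evaluate all 8 assignments for p, q, r:
p=0, q=0, r=0: 1
p=0, q=0, r=1: 1
p=0, q=1, r=0: 0
p=0, q=1, r=1: 0
p=1, q=0, r=0: 0
p=1, q=0, r=1: 0
p=1, q=1, r=0: 0
p=1, q=1, r=1: 1
Satisfying count = 3

3


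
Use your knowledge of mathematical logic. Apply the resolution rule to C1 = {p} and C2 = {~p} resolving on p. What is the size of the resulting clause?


Remove p from C1 and ~p from C2.
C1 remainder: {}
C2 remainder: {}
Union (resolvent): {} (empty clause)
Resolvent has 0 literal(s).

0


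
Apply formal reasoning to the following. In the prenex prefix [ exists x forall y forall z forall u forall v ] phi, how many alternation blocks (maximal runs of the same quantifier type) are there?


Quantifier-type sequence: E A A A A  (A=forall, E=exists)
Group into maximal same-type runs:
  Ex1 | Ax4
Number of blocks = 2

2


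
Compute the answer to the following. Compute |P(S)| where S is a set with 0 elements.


The power set of a set with n elements has 2^n elements.
|P(S)| = 2^0 = 1

1


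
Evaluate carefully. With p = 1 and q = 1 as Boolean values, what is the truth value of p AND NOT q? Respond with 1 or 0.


p = 1, q = 1
Operation: p AND NOT q
Evaluate: 1 AND NOT 1 = 0

0


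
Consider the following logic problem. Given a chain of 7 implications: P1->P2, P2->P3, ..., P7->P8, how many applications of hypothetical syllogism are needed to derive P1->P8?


With 7 implications in a chain connecting 8 propositions:
P1->P2, P2->P3, ..., P7->P8
Steps needed = (number of implications) - 1 = 7 - 1 = 6

6


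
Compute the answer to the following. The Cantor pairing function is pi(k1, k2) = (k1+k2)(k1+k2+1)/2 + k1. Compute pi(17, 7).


k1 + k2 = 24
(k1+k2)(k1+k2+1)/2 = 24 * 25 / 2 = 300
pi = 300 + 17 = 317

317


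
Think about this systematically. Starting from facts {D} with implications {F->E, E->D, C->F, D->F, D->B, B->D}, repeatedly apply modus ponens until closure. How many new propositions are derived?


Initial facts: {D}
Apply modus ponens to closure:
  D and D->F  =>  F
  D and D->B  =>  B
  F and F->E  =>  E
Final known: {B, D, E, F}
New propositions: {B, E, F}
Count = 3

3


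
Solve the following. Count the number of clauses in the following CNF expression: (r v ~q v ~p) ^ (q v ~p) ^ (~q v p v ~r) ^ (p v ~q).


A CNF formula is a conjunction of clauses.
Clauses are separated by ^.
Counting the conjuncts: 4 clauses.

4


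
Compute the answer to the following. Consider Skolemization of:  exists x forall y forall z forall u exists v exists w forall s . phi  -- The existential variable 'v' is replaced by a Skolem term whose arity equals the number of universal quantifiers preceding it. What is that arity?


Quantifier prefix: exists x forall y forall z forall u exists v exists w forall s
'v' is existentially quantified at position 5.
Universal variables preceding it: y, z, u
Skolem function arity = 3

3


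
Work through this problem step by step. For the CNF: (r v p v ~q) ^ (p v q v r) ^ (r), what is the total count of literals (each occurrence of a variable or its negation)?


Counting literals in each clause:
Clause 1: 3 literal(s)
Clause 2: 3 literal(s)
Clause 3: 1 literal(s)
Total = 7

7


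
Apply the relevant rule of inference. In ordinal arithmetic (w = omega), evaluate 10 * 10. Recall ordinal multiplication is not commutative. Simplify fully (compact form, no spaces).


Compute 10 * 10.
Ordinal * is associative and left-distributive over +, but NOT commutative; for finite n>1, n*w = w but w*n stays w*n.
Both finite; ordinal * agrees with natural *: 10 * 10 = 100.
Result = 100

100


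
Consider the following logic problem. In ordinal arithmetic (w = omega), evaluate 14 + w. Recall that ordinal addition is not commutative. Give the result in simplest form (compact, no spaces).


Compute 14 + w.
Ordinal + is associative but NOT commutative; for finite n>0, n + w = w but w + n stays w+n.
Any finite left addend is absorbed by w on the right: 14 + w = w.
Result = w

w


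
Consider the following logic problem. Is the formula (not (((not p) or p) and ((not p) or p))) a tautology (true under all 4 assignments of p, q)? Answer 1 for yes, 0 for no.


Check all 4 assignments:
p=0, q=0: 0
p=0, q=1: 0
p=1, q=0: 0
p=1, q=1: 0
Satisfying count = 0/4.
Tautology iff count = 4: no.

0


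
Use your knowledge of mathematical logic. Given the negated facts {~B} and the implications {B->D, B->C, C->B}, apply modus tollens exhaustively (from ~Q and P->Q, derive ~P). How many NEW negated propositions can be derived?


Initial negated facts: {~B}
Apply modus tollens to closure:
  ~B and C->B  =>  ~C
Final negated: {~B, ~C}
New negations: {~C}
Count = 1

1


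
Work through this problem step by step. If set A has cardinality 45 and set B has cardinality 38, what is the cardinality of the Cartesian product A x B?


The Cartesian product A x B contains all ordered pairs (a, b).
|A x B| = |A| * |B| = 45 * 38 = 1710

1710


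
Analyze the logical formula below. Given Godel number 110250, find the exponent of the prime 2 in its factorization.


Factorize 110250 by dividing by 2 repeatedly.
Division steps: 2 divides 110250 exactly 1 time(s).
Exponent of 2 = 1

1


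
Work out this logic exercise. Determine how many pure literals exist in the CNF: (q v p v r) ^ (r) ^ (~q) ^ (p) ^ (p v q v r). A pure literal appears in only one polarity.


Check each variable for pure literal status:
p: pure positive
q: mixed (not pure)
r: pure positive
Pure literal count = 2

2


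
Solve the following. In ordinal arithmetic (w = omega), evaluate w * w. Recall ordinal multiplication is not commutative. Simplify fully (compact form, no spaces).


Compute w * w.
Ordinal * is associative and left-distributive over +, but NOT commutative; for finite n>1, n*w = w but w*n stays w*n.
w * w = w^2 by definition.
Result = w^2

w^2


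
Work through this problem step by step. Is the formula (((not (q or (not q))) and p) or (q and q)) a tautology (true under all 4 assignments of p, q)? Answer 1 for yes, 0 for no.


Check all 4 assignments:
p=0, q=0: 0
p=0, q=1: 1
p=1, q=0: 0
p=1, q=1: 1
Satisfying count = 2/4.
Tautology iff count = 4: no.

0


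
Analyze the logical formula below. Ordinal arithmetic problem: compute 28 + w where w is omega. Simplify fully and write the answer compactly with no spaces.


Compute 28 + w.
Ordinal + is associative but NOT commutative; for finite n>0, n + w = w but w + n stays w+n.
Any finite left addend is absorbed by w on the right: 28 + w = w.
Result = w

w


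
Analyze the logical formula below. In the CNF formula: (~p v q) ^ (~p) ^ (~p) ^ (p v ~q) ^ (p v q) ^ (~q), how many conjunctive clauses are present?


A CNF formula is a conjunction of clauses.
Clauses are separated by ^.
Counting the conjuncts: 6 clauses.

6


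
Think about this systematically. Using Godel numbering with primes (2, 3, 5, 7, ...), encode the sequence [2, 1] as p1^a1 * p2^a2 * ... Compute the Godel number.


Encode each element as an exponent of the corresponding prime:
  2^2 = 4
  3^1 = 3
Product = 4 * 3 = 12

12


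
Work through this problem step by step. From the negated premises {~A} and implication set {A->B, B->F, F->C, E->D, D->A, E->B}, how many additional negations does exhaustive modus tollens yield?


Initial negated facts: {~A}
Apply modus tollens to closure:
  ~A and D->A  =>  ~D
  ~D and E->D  =>  ~E
Final negated: {~A, ~D, ~E}
New negations: {~D, ~E}
Count = 2

2


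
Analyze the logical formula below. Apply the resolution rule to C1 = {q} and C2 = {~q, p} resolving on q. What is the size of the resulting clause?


Remove q from C1 and ~q from C2.
C1 remainder: {}
C2 remainder: {p}
Union (resolvent): {p}
Resolvent has 1 literal(s).

1


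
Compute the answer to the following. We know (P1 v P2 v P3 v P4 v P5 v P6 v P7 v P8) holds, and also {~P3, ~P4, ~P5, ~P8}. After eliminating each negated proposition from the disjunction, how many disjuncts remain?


Original disjuncts (8): P1, P2, P3, P4, P5, P6, P7, P8
Negated (eliminate): ~P3, ~P4, ~P5, ~P8
Remaining disjuncts: P1, P2, P6, P7
Count = 8 - 4 = 4

4


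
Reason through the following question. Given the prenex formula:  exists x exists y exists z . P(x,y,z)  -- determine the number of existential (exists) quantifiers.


Quantifier prefix: exists x exists y exists z
Mark each quantifier type:
  E E E
Universal count = 0, Existential count = 3
Asked for existential (exists) quantifiers: 3

3


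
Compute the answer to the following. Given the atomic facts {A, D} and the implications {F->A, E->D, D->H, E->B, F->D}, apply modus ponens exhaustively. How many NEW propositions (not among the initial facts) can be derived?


Initial facts: {A, D}
Apply modus ponens to closure:
  D and D->H  =>  H
Final known: {A, D, H}
New propositions: {H}
Count = 1

1


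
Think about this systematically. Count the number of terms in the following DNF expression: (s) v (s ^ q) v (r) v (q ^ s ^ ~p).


A DNF formula is a disjunction of terms (conjunctions).
Terms are separated by v.
Counting the disjuncts: 4 terms.

4


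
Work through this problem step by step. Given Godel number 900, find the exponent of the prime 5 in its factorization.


Factorize 900 by dividing by 5 repeatedly.
Division steps: 5 divides 900 exactly 2 time(s).
Exponent of 5 = 2

2


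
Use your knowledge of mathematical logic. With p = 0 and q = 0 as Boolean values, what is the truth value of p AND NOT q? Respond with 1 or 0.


p = 0, q = 0
Operation: p AND NOT q
Evaluate: 0 AND NOT 0 = 0

0


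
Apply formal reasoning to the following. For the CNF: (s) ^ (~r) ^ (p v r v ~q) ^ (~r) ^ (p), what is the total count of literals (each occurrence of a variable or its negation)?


Counting literals in each clause:
Clause 1: 1 literal(s)
Clause 2: 1 literal(s)
Clause 3: 3 literal(s)
Clause 4: 1 literal(s)
Clause 5: 1 literal(s)
Total = 7

7


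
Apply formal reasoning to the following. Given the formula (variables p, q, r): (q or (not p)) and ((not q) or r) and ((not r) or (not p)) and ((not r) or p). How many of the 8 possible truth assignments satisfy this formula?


Evaluate all 8 assignments for p, q, r:
p=0, q=0, r=0: 1
p=0, q=0, r=1: 0
p=0, q=1, r=0: 0
p=0, q=1, r=1: 0
p=1, q=0, r=0: 0
p=1, q=0, r=1: 0
p=1, q=1, r=0: 0
p=1, q=1, r=1: 0
Satisfying count = 1

1


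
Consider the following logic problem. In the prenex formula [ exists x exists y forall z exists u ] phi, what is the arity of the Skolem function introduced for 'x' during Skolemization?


Quantifier prefix: exists x exists y forall z exists u
'x' is existentially quantified at position 1.
No universal quantifiers precede it.
Skolem function arity = 0 (a Skolem constant)

0


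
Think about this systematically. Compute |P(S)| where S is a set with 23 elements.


The power set of a set with n elements has 2^n elements.
|P(S)| = 2^23 = 8388608

8388608


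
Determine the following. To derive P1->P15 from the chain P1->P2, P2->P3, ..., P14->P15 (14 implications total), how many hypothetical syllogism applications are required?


With 14 implications in a chain connecting 15 propositions:
P1->P2, P2->P3, ..., P14->P15
Steps needed = (number of implications) - 1 = 14 - 1 = 13

13


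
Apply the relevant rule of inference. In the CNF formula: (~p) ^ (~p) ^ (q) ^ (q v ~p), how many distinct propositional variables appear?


Identify each variable that appears in the formula.
Variables found: p, q
Count = 2

2


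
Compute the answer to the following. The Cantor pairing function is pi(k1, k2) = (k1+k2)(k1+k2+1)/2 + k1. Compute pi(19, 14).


k1 + k2 = 33
(k1+k2)(k1+k2+1)/2 = 33 * 34 / 2 = 561
pi = 561 + 19 = 580

580


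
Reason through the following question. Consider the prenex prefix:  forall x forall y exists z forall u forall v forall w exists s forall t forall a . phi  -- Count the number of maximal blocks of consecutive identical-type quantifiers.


Quantifier-type sequence: A A E A A A E A A  (A=forall, E=exists)
Group into maximal same-type runs:
  Ax2 | Ex1 | Ax3 | Ex1 | Ax2
Number of blocks = 5

5


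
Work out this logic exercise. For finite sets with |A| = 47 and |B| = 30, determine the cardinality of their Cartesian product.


The Cartesian product A x B contains all ordered pairs (a, b).
|A x B| = |A| * |B| = 47 * 30 = 1410

1410


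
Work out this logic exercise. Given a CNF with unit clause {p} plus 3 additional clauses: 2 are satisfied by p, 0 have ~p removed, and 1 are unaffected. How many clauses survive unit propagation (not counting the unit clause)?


Satisfied (removed): 2
Shortened (remain): 0
Unchanged (remain): 1
Remaining = 0 + 1 = 1

1


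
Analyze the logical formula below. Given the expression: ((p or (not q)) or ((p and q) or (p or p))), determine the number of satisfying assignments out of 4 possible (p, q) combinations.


Check all 4 assignments:
p=0, q=0: 1
p=0, q=1: 0
p=1, q=0: 1
p=1, q=1: 1
Count of True = 3

3


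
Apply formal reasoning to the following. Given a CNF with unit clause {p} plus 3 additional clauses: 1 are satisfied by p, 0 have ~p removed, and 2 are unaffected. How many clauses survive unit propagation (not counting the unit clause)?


Satisfied (removed): 1
Shortened (remain): 0
Unchanged (remain): 2
Remaining = 0 + 2 = 2

2


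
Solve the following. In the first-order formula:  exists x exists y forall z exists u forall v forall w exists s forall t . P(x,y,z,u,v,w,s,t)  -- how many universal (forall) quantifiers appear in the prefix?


Quantifier prefix: exists x exists y forall z exists u forall v forall w exists s forall t
Mark each quantifier type:
  E E U E U U E U
Universal count = 4, Existential count = 4
Asked for universal (forall) quantifiers: 4

4


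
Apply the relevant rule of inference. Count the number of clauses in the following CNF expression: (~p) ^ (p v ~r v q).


A CNF formula is a conjunction of clauses.
Clauses are separated by ^.
Counting the conjuncts: 2 clauses.

2


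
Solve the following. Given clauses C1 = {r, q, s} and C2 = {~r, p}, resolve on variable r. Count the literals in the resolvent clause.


Remove r from C1 and ~r from C2.
C1 remainder: {q, s}
C2 remainder: {p}
Union (resolvent): {p, q, s}
Resolvent has 3 literal(s).

3


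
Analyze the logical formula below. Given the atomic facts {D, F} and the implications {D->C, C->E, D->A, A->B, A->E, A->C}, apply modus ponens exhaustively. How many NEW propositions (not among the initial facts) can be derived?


Initial facts: {D, F}
Apply modus ponens to closure:
  D and D->C  =>  C
  C and C->E  =>  E
  D and D->A  =>  A
  A and A->B  =>  B
Final known: {A, B, C, D, E, F}
New propositions: {A, B, C, E}
Count = 4

4


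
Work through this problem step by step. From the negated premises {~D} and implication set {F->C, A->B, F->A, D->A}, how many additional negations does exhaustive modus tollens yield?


Initial negated facts: {~D}
Apply modus tollens to closure:
  (no implication fires)
Final negated: {~D}
New negations: {(none)}
Count = 0

0


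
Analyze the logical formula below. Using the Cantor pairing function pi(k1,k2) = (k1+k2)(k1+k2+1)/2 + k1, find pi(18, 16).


k1 + k2 = 34
(k1+k2)(k1+k2+1)/2 = 34 * 35 / 2 = 595
pi = 595 + 18 = 613

613


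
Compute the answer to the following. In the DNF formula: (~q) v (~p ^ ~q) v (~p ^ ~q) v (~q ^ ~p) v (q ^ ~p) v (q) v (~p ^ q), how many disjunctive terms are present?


A DNF formula is a disjunction of terms (conjunctions).
Terms are separated by v.
Counting the disjuncts: 7 terms.

7


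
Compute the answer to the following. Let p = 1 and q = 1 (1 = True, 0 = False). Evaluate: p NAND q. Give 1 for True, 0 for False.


p = 1, q = 1
Operation: p NAND q
Evaluate: 1 NAND 1 = 0

0


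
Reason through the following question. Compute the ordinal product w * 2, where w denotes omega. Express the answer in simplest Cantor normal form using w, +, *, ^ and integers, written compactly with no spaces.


Compute w * 2.
Ordinal * is associative and left-distributive over +, but NOT commutative; for finite n>1, n*w = w but w*n stays w*n.
w * 2 means 2 copies of w concatenated: w*2.
Result = w*2

w*2


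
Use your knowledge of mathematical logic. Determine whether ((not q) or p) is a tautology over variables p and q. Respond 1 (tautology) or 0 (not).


Check all 4 assignments:
p=0, q=0: 1
p=0, q=1: 0
p=1, q=0: 1
p=1, q=1: 1
Satisfying count = 3/4.
Tautology iff count = 4: no.

0


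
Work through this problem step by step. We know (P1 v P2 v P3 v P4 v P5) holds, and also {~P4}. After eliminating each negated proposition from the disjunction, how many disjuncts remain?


Original disjuncts (5): P1, P2, P3, P4, P5
Negated (eliminate): ~P4
Remaining disjuncts: P1, P2, P3, P5
Count = 5 - 1 = 4

4


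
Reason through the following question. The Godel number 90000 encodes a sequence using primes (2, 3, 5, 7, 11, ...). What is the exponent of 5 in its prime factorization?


Factorize 90000 by dividing by 5 repeatedly.
Division steps: 5 divides 90000 exactly 4 time(s).
Exponent of 5 = 4

4


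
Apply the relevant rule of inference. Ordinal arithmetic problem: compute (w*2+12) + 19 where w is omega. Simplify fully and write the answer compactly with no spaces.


Compute (w*2+12) + 19.
Ordinal + is associative but NOT commutative; for finite n>0, n + w = w but w + n stays w+n.
By associativity: (w*2+12) + 19 = w*2 + (12+19) = w*2+31.
Result = w*2+31

w*2+31


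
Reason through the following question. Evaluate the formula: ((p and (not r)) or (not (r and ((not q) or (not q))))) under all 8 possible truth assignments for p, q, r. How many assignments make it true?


Check all 8 assignments:
p=0, q=0, r=0: 1
p=0, q=0, r=1: 0
p=0, q=1, r=0: 1
p=0, q=1, r=1: 1
p=1, q=0, r=0: 1
p=1, q=0, r=1: 0
p=1, q=1, r=0: 1
p=1, q=1, r=1: 1
Count of True = 6

6


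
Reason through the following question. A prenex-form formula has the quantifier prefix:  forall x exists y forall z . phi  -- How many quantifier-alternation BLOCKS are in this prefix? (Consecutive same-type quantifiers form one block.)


Quantifier-type sequence: A E A  (A=forall, E=exists)
Group into maximal same-type runs:
  Ax1 | Ex1 | Ax1
Number of blocks = 3

3


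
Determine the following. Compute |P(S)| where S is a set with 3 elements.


The power set of a set with n elements has 2^n elements.
|P(S)| = 2^3 = 8

8


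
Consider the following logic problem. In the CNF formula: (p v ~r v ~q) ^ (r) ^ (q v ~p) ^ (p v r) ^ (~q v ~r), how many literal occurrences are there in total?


Counting literals in each clause:
Clause 1: 3 literal(s)
Clause 2: 1 literal(s)
Clause 3: 2 literal(s)
Clause 4: 2 literal(s)
Clause 5: 2 literal(s)
Total = 10

10


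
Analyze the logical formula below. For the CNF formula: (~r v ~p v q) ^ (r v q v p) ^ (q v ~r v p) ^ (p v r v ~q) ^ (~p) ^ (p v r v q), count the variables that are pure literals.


Check each variable for pure literal status:
p: mixed (not pure)
q: mixed (not pure)
r: mixed (not pure)
Pure literal count = 0

0


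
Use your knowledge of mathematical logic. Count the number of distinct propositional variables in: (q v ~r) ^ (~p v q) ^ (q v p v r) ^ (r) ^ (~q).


Identify each variable that appears in the formula.
Variables found: p, q, r
Count = 3

3


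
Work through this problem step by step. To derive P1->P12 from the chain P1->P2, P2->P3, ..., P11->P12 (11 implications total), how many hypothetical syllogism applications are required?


With 11 implications in a chain connecting 12 propositions:
P1->P2, P2->P3, ..., P11->P12
Steps needed = (number of implications) - 1 = 11 - 1 = 10

10


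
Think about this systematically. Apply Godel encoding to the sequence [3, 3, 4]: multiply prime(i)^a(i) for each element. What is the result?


Encode each element as an exponent of the corresponding prime:
  2^3 = 8
  3^3 = 27
  5^4 = 625
Product = 8 * 27 * 625 = 135000

135000


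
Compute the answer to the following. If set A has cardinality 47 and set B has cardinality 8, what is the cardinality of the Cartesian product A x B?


The Cartesian product A x B contains all ordered pairs (a, b).
|A x B| = |A| * |B| = 47 * 8 = 376

376


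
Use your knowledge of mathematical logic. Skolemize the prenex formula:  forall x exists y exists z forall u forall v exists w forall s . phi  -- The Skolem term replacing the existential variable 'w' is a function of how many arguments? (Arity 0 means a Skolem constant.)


Quantifier prefix: forall x exists y exists z forall u forall v exists w forall s
'w' is existentially quantified at position 6.
Universal variables preceding it: x, u, v
Skolem function arity = 3

3


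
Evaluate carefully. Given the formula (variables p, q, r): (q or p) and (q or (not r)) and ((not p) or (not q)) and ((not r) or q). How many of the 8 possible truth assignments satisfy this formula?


Evaluate all 8 assignments for p, q, r:
p=0, q=0, r=0: 0
p=0, q=0, r=1: 0
p=0, q=1, r=0: 1
p=0, q=1, r=1: 1
p=1, q=0, r=0: 1
p=1, q=0, r=1: 0
p=1, q=1, r=0: 0
p=1, q=1, r=1: 0
Satisfying count = 3

3


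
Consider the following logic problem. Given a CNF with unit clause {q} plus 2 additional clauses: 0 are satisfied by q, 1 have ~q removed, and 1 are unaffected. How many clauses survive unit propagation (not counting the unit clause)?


Satisfied (removed): 0
Shortened (remain): 1
Unchanged (remain): 1
Remaining = 1 + 1 = 2

2


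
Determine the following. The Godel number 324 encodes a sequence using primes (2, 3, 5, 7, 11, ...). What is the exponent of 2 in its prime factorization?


Factorize 324 by dividing by 2 repeatedly.
Division steps: 2 divides 324 exactly 2 time(s).
Exponent of 2 = 2

2


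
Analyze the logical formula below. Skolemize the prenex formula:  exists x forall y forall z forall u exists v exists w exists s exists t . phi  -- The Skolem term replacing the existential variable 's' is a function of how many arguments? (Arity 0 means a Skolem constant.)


Quantifier prefix: exists x forall y forall z forall u exists v exists w exists s exists t
's' is existentially quantified at position 7.
Universal variables preceding it: y, z, u
Skolem function arity = 3

3


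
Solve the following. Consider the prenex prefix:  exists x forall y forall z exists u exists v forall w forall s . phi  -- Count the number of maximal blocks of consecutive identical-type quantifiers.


Quantifier-type sequence: E A A E E A A  (A=forall, E=exists)
Group into maximal same-type runs:
  Ex1 | Ax2 | Ex2 | Ax2
Number of blocks = 4

4


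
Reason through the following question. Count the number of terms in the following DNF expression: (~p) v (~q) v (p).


A DNF formula is a disjunction of terms (conjunctions).
Terms are separated by v.
Counting the disjuncts: 3 terms.

3


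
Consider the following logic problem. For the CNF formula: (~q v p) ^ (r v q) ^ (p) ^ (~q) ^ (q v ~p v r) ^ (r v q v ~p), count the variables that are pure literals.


Check each variable for pure literal status:
p: mixed (not pure)
q: mixed (not pure)
r: pure positive
Pure literal count = 1

1


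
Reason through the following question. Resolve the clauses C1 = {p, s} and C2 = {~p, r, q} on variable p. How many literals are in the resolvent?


Remove p from C1 and ~p from C2.
C1 remainder: {s}
C2 remainder: {r, q}
Union (resolvent): {q, r, s}
Resolvent has 3 literal(s).

3


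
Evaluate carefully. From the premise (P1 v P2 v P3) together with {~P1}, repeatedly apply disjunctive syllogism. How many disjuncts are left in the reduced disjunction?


Original disjuncts (3): P1, P2, P3
Negated (eliminate): ~P1
Remaining disjuncts: P2, P3
Count = 3 - 1 = 2

2


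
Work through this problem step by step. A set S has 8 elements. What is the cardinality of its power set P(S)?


The power set of a set with n elements has 2^n elements.
|P(S)| = 2^8 = 256

256


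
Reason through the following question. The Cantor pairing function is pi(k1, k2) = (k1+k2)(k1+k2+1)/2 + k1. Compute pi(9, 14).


k1 + k2 = 23
(k1+k2)(k1+k2+1)/2 = 23 * 24 / 2 = 276
pi = 276 + 9 = 285

285


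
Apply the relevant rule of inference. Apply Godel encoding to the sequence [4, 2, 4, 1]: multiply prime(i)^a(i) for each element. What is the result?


Encode each element as an exponent of the corresponding prime:
  2^4 = 16
  3^2 = 9
  5^4 = 625
  7^1 = 7
Product = 16 * 9 * 625 * 7 = 630000

630000


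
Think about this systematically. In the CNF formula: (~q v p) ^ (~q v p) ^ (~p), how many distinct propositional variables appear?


Identify each variable that appears in the formula.
Variables found: p, q
Count = 2

2


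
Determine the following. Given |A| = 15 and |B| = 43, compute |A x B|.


The Cartesian product A x B contains all ordered pairs (a, b).
|A x B| = |A| * |B| = 15 * 43 = 645

645


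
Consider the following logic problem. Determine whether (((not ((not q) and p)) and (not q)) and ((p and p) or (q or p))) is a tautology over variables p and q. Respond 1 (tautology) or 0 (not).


Check all 4 assignments:
p=0, q=0: 0
p=0, q=1: 0
p=1, q=0: 0
p=1, q=1: 0
Satisfying count = 0/4.
Tautology iff count = 4: no.

0


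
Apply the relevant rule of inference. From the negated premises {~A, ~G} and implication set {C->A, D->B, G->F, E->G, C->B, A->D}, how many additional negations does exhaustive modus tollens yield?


Initial negated facts: {~A, ~G}
Apply modus tollens to closure:
  ~A and C->A  =>  ~C
  ~G and E->G  =>  ~E
Final negated: {~A, ~C, ~E, ~G}
New negations: {~C, ~E}
Count = 2

2


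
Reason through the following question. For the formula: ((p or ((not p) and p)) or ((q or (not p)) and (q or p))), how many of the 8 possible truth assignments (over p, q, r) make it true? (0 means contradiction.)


Check all 8 assignments:
p=0, q=0, r=0: 0
p=0, q=0, r=1: 0
p=0, q=1, r=0: 1
p=0, q=1, r=1: 1
p=1, q=0, r=0: 1
p=1, q=0, r=1: 1
p=1, q=1, r=0: 1
p=1, q=1, r=1: 1
Count of True = 6

6


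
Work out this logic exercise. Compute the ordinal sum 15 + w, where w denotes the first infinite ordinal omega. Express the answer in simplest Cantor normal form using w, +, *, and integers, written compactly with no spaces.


Compute 15 + w.
Ordinal + is associative but NOT commutative; for finite n>0, n + w = w but w + n stays w+n.
Any finite left addend is absorbed by w on the right: 15 + w = w.
Result = w

w


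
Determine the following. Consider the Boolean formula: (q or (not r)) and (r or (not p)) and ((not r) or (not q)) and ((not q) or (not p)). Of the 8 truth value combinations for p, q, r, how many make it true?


Evaluate all 8 assignments for p, q, r:
p=0, q=0, r=0: 1
p=0, q=0, r=1: 0
p=0, q=1, r=0: 1
p=0, q=1, r=1: 0
p=1, q=0, r=0: 0
p=1, q=0, r=1: 0
p=1, q=1, r=0: 0
p=1, q=1, r=1: 0
Satisfying count = 2

2


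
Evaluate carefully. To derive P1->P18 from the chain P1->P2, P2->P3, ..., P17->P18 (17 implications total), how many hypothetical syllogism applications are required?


With 17 implications in a chain connecting 18 propositions:
P1->P2, P2->P3, ..., P17->P18
Steps needed = (number of implications) - 1 = 17 - 1 = 16

16


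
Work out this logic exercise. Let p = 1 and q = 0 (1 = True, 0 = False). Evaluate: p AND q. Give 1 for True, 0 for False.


p = 1, q = 0
Operation: p AND q
Evaluate: 1 AND 0 = 0

0


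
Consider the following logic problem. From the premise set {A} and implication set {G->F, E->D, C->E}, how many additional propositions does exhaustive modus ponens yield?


Initial facts: {A}
Apply modus ponens to closure:
  (no implication fires)
Final known: {A}
New propositions: {(none)}
Count = 0

0


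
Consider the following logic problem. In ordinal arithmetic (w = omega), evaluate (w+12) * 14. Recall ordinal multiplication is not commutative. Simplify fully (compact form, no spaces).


Compute (w+12) * 14.
Ordinal * is associative and left-distributive over +, but NOT commutative; for finite n>1, n*w = w but w*n stays w*n.
(w+12) * 14 = (w+12) repeated 14 times. Each intermediate +12 is absorbed by the following w; only the last survives: w*14+12.
Result = w*14+12

w*14+12


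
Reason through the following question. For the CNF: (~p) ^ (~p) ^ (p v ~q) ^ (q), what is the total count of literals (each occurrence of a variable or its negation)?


Counting literals in each clause:
Clause 1: 1 literal(s)
Clause 2: 1 literal(s)
Clause 3: 2 literal(s)
Clause 4: 1 literal(s)
Total = 5

5


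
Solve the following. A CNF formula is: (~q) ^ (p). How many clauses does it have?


A CNF formula is a conjunction of clauses.
Clauses are separated by ^.
Counting the conjuncts: 2 clauses.

2


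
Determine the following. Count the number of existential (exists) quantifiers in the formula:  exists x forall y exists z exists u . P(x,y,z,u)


Quantifier prefix: exists x forall y exists z exists u
Mark each quantifier type:
  E U E E
Universal count = 1, Existential count = 3
Asked for existential (exists) quantifiers: 3

3


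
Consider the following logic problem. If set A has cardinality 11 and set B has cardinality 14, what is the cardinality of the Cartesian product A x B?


The Cartesian product A x B contains all ordered pairs (a, b).
|A x B| = |A| * |B| = 11 * 14 = 154

154


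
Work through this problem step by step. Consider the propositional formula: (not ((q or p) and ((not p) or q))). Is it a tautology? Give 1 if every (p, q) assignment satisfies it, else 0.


Check all 4 assignments:
p=0, q=0: 1
p=0, q=1: 0
p=1, q=0: 1
p=1, q=1: 0
Satisfying count = 2/4.
Tautology iff count = 4: no.

0


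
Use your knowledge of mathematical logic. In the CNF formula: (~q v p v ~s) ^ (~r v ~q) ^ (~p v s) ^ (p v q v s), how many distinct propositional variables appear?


Identify each variable that appears in the formula.
Variables found: p, q, r, s
Count = 4

4


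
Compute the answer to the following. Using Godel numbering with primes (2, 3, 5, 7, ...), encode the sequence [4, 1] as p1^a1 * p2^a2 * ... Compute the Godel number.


Encode each element as an exponent of the corresponding prime:
  2^4 = 16
  3^1 = 3
Product = 16 * 3 = 48

48


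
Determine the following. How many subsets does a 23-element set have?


The power set of a set with n elements has 2^n elements.
|P(S)| = 2^23 = 8388608

8388608


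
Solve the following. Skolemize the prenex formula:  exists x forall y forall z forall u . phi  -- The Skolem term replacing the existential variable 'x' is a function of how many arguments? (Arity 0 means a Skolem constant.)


Quantifier prefix: exists x forall y forall z forall u
'x' is existentially quantified at position 1.
No universal quantifiers precede it.
Skolem function arity = 0 (a Skolem constant)

0


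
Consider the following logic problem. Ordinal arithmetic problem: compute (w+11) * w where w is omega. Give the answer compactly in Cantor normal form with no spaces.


Compute (w+11) * w.
Ordinal * is associative and left-distributive over +, but NOT commutative; for finite n>1, n*w = w but w*n stays w*n.
(w+11) * w = sup{(w+11)*k : k<w} = sup{w*k+11} = w^2 (the +11 tail is absorbed in the limit).
Result = w^2

w^2


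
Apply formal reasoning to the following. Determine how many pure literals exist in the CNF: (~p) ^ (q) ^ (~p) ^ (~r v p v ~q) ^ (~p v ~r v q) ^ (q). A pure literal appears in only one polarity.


Check each variable for pure literal status:
p: mixed (not pure)
q: mixed (not pure)
r: pure negative
Pure literal count = 1

1


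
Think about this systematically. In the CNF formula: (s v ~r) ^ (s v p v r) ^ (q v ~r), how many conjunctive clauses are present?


A CNF formula is a conjunction of clauses.
Clauses are separated by ^.
Counting the conjuncts: 3 clauses.

3


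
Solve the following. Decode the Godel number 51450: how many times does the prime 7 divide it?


Factorize 51450 by dividing by 7 repeatedly.
Division steps: 7 divides 51450 exactly 3 time(s).
Exponent of 7 = 3

3


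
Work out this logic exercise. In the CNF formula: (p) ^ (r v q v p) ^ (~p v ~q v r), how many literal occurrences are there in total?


Counting literals in each clause:
Clause 1: 1 literal(s)
Clause 2: 3 literal(s)
Clause 3: 3 literal(s)
Total = 7

7


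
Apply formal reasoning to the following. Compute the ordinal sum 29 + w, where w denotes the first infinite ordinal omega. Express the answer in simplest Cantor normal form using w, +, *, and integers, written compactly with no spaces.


Compute 29 + w.
Ordinal + is associative but NOT commutative; for finite n>0, n + w = w but w + n stays w+n.
Any finite left addend is absorbed by w on the right: 29 + w = w.
Result = w

w


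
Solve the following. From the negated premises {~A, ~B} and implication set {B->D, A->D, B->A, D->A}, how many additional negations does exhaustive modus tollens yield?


Initial negated facts: {~A, ~B}
Apply modus tollens to closure:
  ~A and D->A  =>  ~D
Final negated: {~A, ~B, ~D}
New negations: {~D}
Count = 1

1


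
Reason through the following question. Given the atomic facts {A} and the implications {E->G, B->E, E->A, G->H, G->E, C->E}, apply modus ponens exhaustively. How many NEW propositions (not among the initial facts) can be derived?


Initial facts: {A}
Apply modus ponens to closure:
  (no implication fires)
Final known: {A}
New propositions: {(none)}
Count = 0

0


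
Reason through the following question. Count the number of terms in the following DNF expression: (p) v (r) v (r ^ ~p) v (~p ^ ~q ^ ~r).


A DNF formula is a disjunction of terms (conjunctions).
Terms are separated by v.
Counting the disjuncts: 4 terms.

4
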